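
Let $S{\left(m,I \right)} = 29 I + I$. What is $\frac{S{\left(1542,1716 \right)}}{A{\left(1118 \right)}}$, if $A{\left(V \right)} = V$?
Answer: $\frac{1980}{43} \approx 46.047$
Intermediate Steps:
$S{\left(m,I \right)} = 30 I$
$\frac{S{\left(1542,1716 \right)}}{A{\left(1118 \right)}} = \frac{30 \cdot 1716}{1118} = 51480 \cdot \frac{1}{1118} = \frac{1980}{43}$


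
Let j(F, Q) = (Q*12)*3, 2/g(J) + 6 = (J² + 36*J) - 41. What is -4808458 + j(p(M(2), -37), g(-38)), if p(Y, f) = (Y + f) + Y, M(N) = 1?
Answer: -139445210/29 ≈ -4.8085e+6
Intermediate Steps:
p(Y, f) = f + 2*Y
g(J) = 2/(-47 + J² + 36*J) (g(J) = 2/(-6 + ((J² + 36*J) - 41)) = 2/(-6 + (-41 + J² + 36*J)) = 2/(-47 + J² + 36*J))
j(F, Q) = 36*Q (j(F, Q) = (12*Q)*3 = 36*Q)
-4808458 + j(p(M(2), -37), g(-38)) = -4808458 + 36*(2/(-47 + (-38)² + 36*(-38))) = -4808458 + 36*(2/(-47 + 1444 - 1368)) = -4808458 + 36*(2/29) = -4808458 + 72/29 = -139445210/29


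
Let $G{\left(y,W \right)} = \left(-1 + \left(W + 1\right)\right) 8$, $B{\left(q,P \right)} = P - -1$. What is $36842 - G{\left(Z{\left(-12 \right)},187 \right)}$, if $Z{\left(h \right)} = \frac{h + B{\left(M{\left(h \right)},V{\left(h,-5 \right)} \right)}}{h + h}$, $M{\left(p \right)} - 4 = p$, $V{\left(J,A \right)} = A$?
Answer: $35346$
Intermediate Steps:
$M{\left(p \right)} = 4 + p$
$B{\left(q,P \right)} = 1 + P$ ($B{\left(q,P \right)} = P + 1 = 1 + P$)
$Z{\left(h \right)} = \frac{-4 + h}{2 h}$ ($Z{\left(h \right)} = \frac{h + \left(1 - 5\right)}{h + h} = \frac{h - 4}{2 h} = \left(-4 + h\right) \frac{1}{2 h} = \frac{-4 + h}{2 h}$)
$G{\left(y,W \right)} = 8 W$ ($G{\left(y,W \right)} = \left(-1 + \left(1 + W\right)\right) 8 = W 8 = 8 W$)
$36842 - G{\left(Z{\left(-12 \right)},187 \right)} = 36842 - 8 \cdot 187 = 36842 - 1496 = 35346$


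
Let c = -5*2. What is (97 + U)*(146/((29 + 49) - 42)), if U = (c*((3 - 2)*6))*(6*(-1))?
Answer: 33361/18 ≈ 1853.4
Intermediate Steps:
c = -10
U = 360 (U = (-10*(3 - 2)*6)*(6*(-1)) = -10*6*(-6) = -60*(-6) = 360)
(97 + U)*(146/((29 + 49) - 42)) = (97 + 360)*(146/((29 + 49) - 42)) = 457*(146/(78 - 42)) = 457*(146/36) = 457*(146*(1/36)) = 457*(73/18) = 33361/18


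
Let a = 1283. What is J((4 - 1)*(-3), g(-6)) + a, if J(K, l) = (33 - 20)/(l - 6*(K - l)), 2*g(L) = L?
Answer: 42352/33 ≈ 1283.4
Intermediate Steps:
g(L) = L/2
J(K, l) = 13/(-6*K + 7*l) (J(K, l) = 13/(l + (-6*K + 6*l)) = 13/(-6*K + 7*l))
J((4 - 1)*(-3), g(-6)) + a = 13/(-6*(4 - 1)*(-3) + 7*((1/2)*(-6))) + 1283 = 13/(-18*(-3) + 7*(-3)) + 1283 = 13/(-6*(-9) - 21) + 1283 = 13/(54 - 21) + 1283 = 13/33 + 1283 = 42352/33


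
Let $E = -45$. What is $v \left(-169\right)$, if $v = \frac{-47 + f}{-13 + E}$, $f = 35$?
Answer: $- \frac{1014}{29} \approx -34.966$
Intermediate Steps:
$v = \frac{6}{29}$ ($v = \frac{-47 + 35}{-13 - 45} = - \frac{12}{-58} = \left(-12\right) \left(- \frac{1}{58}\right) = \frac{6}{29} \approx 0.2069$)
$v \left(-169\right) = \frac{6}{29} \left(-169\right) = - \frac{1014}{29}$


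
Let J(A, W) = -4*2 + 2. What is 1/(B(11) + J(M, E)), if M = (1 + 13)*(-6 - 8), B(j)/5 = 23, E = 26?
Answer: 1/109 ≈ 0.0091743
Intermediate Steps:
B(j) = 115 (B(j) = 5*23 = 115)
M = -196 (M = 14*(-14) = -196)
J(A, W) = -6 (J(A, W) = -8 + 2 = -6)
1/(B(11) + J(M, E)) = 1/(115 - 6) = 1/109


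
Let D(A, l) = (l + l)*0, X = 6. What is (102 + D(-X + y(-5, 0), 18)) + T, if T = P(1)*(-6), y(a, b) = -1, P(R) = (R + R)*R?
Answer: 90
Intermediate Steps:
P(R) = 2*R**2 (P(R) = (2*R)*R = 2*R**2)
T = -12 (T = (2*1**2)*(-6) = (2*1)*(-6) = 2*(-6) = -12)
D(A, l) = 0 (D(A, l) = (2*l)*0 = 0)
(102 + D(-X + y(-5, 0), 18)) + T = (102 + 0) - 12 = 102 - 12 = 90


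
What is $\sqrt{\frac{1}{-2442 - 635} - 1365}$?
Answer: $\frac{i \sqrt{12923726162}}{3077} \approx 36.946 i$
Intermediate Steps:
$\sqrt{\frac{1}{-2442 - 635} - 1365} = \sqrt{\frac{1}{-3077} - 1365} = \sqrt{- \frac{1}{3077} - 1365} = \sqrt{- \frac{4200106}{3077}} = \frac{i \sqrt{12923726162}}{3077}$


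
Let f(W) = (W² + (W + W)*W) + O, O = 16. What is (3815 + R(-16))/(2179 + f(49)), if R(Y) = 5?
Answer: 1910/4699 ≈ 0.40647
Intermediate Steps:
f(W) = 16 + 3*W² (f(W) = (W² + (W + W)*W) + 16 = (W² + (2*W)*W) + 16 = (W² + 2*W²) + 16 = 3*W² + 16 = 16 + 3*W²)
(3815 + R(-16))/(2179 + f(49)) = (3815 + 5)/(2179 + (16 + 3*49²)) = 3820/(2179 + (16 + 3*2401)) = 3820/(2179 + (16 + 7203)) = 3820/(2179 + 7219) = 3820/9398 = 3820*(1/9398) = 1910/4699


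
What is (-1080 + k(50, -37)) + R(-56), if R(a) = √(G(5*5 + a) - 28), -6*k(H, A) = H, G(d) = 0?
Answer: -3265/3 + 2*I*√7 ≈ -1088.3 + 5.2915*I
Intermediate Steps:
k(H, A) = -H/6
R(a) = 2*I*√7 (R(a) = √(0 - 28) = √(-28) = 2*I*√7)
(-1080 + k(50, -37)) + R(-56) = (-1080 - ⅙*50) + 2*I*√7 = (-1080 - 25/3) + 2*I*√7 = -3265/3 + 2*I*√7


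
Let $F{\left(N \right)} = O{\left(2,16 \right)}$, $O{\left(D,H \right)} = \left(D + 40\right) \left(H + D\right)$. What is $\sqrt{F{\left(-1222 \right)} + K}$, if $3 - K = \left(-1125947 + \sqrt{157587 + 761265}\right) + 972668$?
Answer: $\sqrt{154038 - 2 \sqrt{229713}} \approx 391.25$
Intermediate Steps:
$O{\left(D,H \right)} = \left(40 + D\right) \left(D + H\right)$
$F{\left(N \right)} = 756$ ($F{\left(N \right)} = 2^{2} + 40 \cdot 2 + 40 \cdot 16 + 2 \cdot 16 = 4 + 80 + 640 + 32 = 756$)
$K = 153282 - 2 \sqrt{229713}$ ($K = 3 - \left(\left(-1125947 + \sqrt{157587 + 761265}\right) + 972668\right) = 3 - \left(\left(-1125947 + \sqrt{918852}\right) + 972668\right) = 3 - \left(\left(-1125947 + 2 \sqrt{229713}\right) + 972668\right) = 3 - \left(-153279 + 2 \sqrt{229713}\right) = 3 + \left(153279 - 2 \sqrt{229713}\right) = 153282 - 2 \sqrt{229713} \approx 1.5232 \cdot 10^{5}$)
$\sqrt{F{\left(-1222 \right)} + K} = \sqrt{756 + \left(153282 - 2 \sqrt{229713}\right)} = \sqrt{154038 - 2 \sqrt{229713}}$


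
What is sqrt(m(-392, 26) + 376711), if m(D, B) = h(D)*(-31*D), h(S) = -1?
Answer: sqrt(364559) ≈ 603.79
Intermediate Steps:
m(D, B) = 31*D (m(D, B) = -(-31)*D = 31*D)
sqrt(m(-392, 26) + 376711) = sqrt(31*(-392) + 376711) = sqrt(-12152 + 376711) = sqrt(364559)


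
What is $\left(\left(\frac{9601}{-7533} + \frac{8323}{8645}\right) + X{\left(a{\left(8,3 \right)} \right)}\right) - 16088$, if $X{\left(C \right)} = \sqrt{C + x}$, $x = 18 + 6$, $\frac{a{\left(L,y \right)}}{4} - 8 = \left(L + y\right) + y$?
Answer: $- \frac{149673666938}{9303255} + 4 \sqrt{7} \approx -16078.0$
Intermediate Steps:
$a{\left(L,y \right)} = 32 + 4 L + 8 y$ ($a{\left(L,y \right)} = 32 + 4 \left(\left(L + y\right) + y\right) = 32 + 4 \left(L + 2 y\right) = 32 + \left(4 L + 8 y\right) = 32 + 4 L + 8 y$)
$x = 24$
$X{\left(C \right)} = \sqrt{24 + C}$ ($X{\left(C \right)} = \sqrt{C + 24} = \sqrt{24 + C}$)
$\left(\left(\frac{9601}{-7533} + \frac{8323}{8645}\right) + X{\left(a{\left(8,3 \right)} \right)}\right) - 16088 = \left(\left(\frac{9601}{-7533} + \frac{8323}{8645}\right) + \sqrt{24 + \left(32 + 4 \cdot 8 + 8 \cdot 3\right)}\right) - 16088 = \left(\left(9601 \left(- \frac{1}{7533}\right) + 8323 \cdot \frac{1}{8645}\right) + \sqrt{24 + \left(32 + 32 + 24\right)}\right) - 16088 = \left(\left(- \frac{9601}{7533} + \frac{1189}{1235}\right) + \sqrt{24 + 88}\right) - 16088 = \left(- \frac{2900498}{9303255} + \sqrt{112}\right) - 16088 = \left(- \frac{2900498}{9303255} + 4 \sqrt{7}\right) - 16088 = - \frac{149673666938}{9303255} + 4 \sqrt{7}$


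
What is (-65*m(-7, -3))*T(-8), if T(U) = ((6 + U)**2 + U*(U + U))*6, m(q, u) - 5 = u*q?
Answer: -1338480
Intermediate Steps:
m(q, u) = 5 + q*u (m(q, u) = 5 + u*q = 5 + q*u)
T(U) = 6*(6 + U)**2 + 12*U**2 (T(U) = ((6 + U)**2 + U*(2*U))*6 = ((6 + U)**2 + 2*U**2)*6 = 6*(6 + U)**2 + 12*U**2)
(-65*m(-7, -3))*T(-8) = (-65*(5 - 7*(-3)))*(216 + 18*(-8)**2 + 72*(-8)) = (-65*(5 + 21))*(216 + 18*64 - 576) = (-65*26)*(216 + 1152 - 576) = -1690*792 = -1338480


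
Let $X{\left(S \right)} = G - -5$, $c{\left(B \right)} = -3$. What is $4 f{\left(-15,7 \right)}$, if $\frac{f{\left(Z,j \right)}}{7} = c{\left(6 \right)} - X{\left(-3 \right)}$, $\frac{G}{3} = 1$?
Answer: $-308$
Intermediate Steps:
$G = 3$ ($G = 3 \cdot 1 = 3$)
$X{\left(S \right)} = 8$ ($X{\left(S \right)} = 3 - -5 = 3 + 5 = 8$)
$f{\left(Z,j \right)} = -77$ ($f{\left(Z,j \right)} = 7 \left(-3 - 8\right) = 7 \left(-11\right) = -77$)
$4 f{\left(-15,7 \right)} = 4 \left(-77\right) = -308$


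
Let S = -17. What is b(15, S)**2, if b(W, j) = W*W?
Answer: 50625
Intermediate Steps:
b(W, j) = W**2
b(15, S)**2 = (15**2)**2 = 225**2 = 50625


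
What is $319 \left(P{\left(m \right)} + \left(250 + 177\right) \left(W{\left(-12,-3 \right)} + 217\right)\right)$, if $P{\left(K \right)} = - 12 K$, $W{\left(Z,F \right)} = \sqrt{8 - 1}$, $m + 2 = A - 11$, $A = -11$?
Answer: $29650093 + 136213 \sqrt{7} \approx 3.001 \cdot 10^{7}$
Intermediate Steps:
$m = -24$ ($m = -2 - 22 = -24$)
$W{\left(Z,F \right)} = \sqrt{7}$
$319 \left(P{\left(m \right)} + \left(250 + 177\right) \left(W{\left(-12,-3 \right)} + 217\right)\right) = 319 \left(\left(-12\right) \left(-24\right) + \left(250 + 177\right) \left(\sqrt{7} + 217\right)\right) = 319 \left(288 + 427 \left(217 + \sqrt{7}\right)\right) = 319 \left(288 + \left(92659 + 427 \sqrt{7}\right)\right) = 319 \left(92947 + 427 \sqrt{7}\right) = 29650093 + 136213 \sqrt{7}$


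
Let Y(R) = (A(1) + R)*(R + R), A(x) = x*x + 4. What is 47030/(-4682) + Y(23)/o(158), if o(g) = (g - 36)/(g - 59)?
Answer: 147818381/142801 ≈ 1035.1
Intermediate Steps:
A(x) = 4 + x² (A(x) = x² + 4 = 4 + x²)
o(g) = (-36 + g)/(-59 + g)
Y(R) = 2*R*(5 + R) (Y(R) = ((4 + 1²) + R)*(R + R) = ((4 + 1) + R)*(2*R) = (5 + R)*(2*R) = 2*R*(5 + R))
47030/(-4682) + Y(23)/o(158) = 47030/(-4682) + (2*23*(5 + 23))/(((-36 + 158)/(-59 + 158))) = 47030*(-1/4682) + (2*23*28)/((122/99)) = -23515/2341 + 1288/(((1/99)*122)) = -23515/2341 + 1288/(122/99) = -23515/2341 + 1288*(99/122) = -23515/2341 + 63756/61 = 147818381/142801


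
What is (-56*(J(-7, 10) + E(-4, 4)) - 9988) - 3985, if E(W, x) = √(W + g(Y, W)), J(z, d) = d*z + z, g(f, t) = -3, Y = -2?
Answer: -9661 - 56*I*√7 ≈ -9661.0 - 148.16*I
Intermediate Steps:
J(z, d) = z + d*z
E(W, x) = √(-3 + W) (E(W, x) = √(W - 3) = √(-3 + W))
(-56*(J(-7, 10) + E(-4, 4)) - 9988) - 3985 = (-56*(-7*(1 + 10) + √(-3 - 4)) - 9988) - 3985 = (-56*(-7*11 + √(-7)) - 9988) - 3985 = (-56*(-77 + I*√7) - 9988) - 3985 = ((4312 - 56*I*√7) - 9988) - 3985 = (-5676 - 56*I*√7) - 3985 = -9661 - 56*I*√7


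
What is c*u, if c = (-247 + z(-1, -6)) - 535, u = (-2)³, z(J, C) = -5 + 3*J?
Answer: 6320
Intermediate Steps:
u = -8
c = -790 (c = (-247 + (-5 + 3*(-1))) - 535 = (-247 + (-5 - 3)) - 535 = (-247 - 8) - 535 = -255 - 535 = -790)
c*u = -790*(-8) = 6320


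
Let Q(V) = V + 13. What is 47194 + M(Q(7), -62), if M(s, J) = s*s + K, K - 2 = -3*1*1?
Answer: 47593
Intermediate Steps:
Q(V) = 13 + V
K = -1 (K = 2 - 3*1*1 = 2 - 3*1 = 2 - 3 = -1)
M(s, J) = -1 + s**2 (M(s, J) = s*s - 1 = s**2 - 1 = -1 + s**2)
47194 + M(Q(7), -62) = 47194 + (-1 + (13 + 7)**2) = 47194 + (-1 + 20**2) = 47194 + (-1 + 400) = 47194 + 399 = 47593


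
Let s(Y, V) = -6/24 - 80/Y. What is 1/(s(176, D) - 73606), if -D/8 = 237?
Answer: -44/3238695 ≈ -1.3586e-5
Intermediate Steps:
D = -1896 (D = -8*237 = -1896)
s(Y, V) = -¼ - 80/Y (s(Y, V) = -6*1/24 - 80/Y = -¼ - 80/Y)
1/(s(176, D) - 73606) = 1/((¼)*(-320 - 1*176)/176 - 73606) = 1/((¼)*(1/176)*(-320 - 176) - 73606) = 1/((¼)*(1/176)*(-496) - 73606) = 1/(-31/44 - 73606) = 1/(-3238695/44) = -44/3238695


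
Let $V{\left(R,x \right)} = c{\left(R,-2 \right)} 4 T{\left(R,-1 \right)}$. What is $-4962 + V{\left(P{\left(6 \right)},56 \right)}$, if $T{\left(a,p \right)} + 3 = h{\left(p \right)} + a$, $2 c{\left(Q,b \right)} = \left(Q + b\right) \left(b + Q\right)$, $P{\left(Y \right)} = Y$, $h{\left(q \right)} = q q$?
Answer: $-4834$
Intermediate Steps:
$h{\left(q \right)} = q^{2}$
$c{\left(Q,b \right)} = \frac{\left(Q + b\right)^{2}}{2}$ ($c{\left(Q,b \right)} = \frac{\left(Q + b\right) \left(b + Q\right)}{2} = \frac{\left(Q + b\right) \left(Q + b\right)}{2} = \frac{\left(Q + b\right)^{2}}{2}$)
$T{\left(a,p \right)} = -3 + a + p^{2}$ ($T{\left(a,p \right)} = -3 + \left(p^{2} + a\right) = -3 + \left(a + p^{2}\right) = -3 + a + p^{2}$)
$V{\left(R,x \right)} = 2 \left(-2 + R\right)^{3}$ ($V{\left(R,x \right)} = \frac{\left(R - 2\right)^{2}}{2} \cdot 4 \left(-3 + R + \left(-1\right)^{2}\right) = \frac{\left(-2 + R\right)^{2}}{2} \cdot 4 \left(-3 + R + 1\right) = 2 \left(-2 + R\right)^{2} \left(-2 + R\right) = 2 \left(-2 + R\right)^{3}$)
$-4962 + V{\left(P{\left(6 \right)},56 \right)} = -4962 + 2 \left(-2 + 6\right)^{3} = -4962 + 2 \cdot 4^{3} = -4962 + 2 \cdot 64 = -4962 + 128 = -4834$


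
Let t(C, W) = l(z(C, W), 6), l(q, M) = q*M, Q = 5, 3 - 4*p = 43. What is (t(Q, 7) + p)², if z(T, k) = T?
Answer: 400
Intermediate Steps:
p = -10 (p = ¾ - ¼*43 = ¾ - 43/4 = -10)
l(q, M) = M*q
t(C, W) = 6*C
(t(Q, 7) + p)² = (6*5 - 10)² = (30 - 10)² = 20² = 400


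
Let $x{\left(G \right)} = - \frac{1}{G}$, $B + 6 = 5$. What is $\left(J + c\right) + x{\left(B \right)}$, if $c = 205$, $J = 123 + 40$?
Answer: $369$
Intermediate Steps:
$B = -1$ ($B = -6 + 5 = -1$)
$J = 163$
$\left(J + c\right) + x{\left(B \right)} = \left(163 + 205\right) - \frac{1}{-1} = 368 - -1 = 368 + 1 = 369$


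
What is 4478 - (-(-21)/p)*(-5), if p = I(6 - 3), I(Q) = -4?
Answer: 17807/4 ≈ 4451.8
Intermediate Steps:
p = -4
4478 - (-(-21)/p)*(-5) = 4478 - (-(-21)/(-4))*(-5) = 4478 - (-(-21)*(-1)/4)*(-5) = 4478 - (-7*¾)*(-5) = 4478 - (-21)*(-5)/4 = 4478 - 1*105/4 = 4478 - 105/4 = 17807/4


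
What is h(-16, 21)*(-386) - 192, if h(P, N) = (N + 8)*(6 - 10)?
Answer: 44584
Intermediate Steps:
h(P, N) = -32 - 4*N (h(P, N) = (8 + N)*(-4) = -32 - 4*N)
h(-16, 21)*(-386) - 192 = (-32 - 4*21)*(-386) - 192 = (-32 - 84)*(-386) - 192 = -116*(-386) - 192 = 44776 - 192 = 44584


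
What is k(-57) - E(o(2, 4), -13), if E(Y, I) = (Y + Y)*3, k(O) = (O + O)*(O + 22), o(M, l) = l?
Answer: 3966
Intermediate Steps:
k(O) = 2*O*(22 + O) (k(O) = (2*O)*(22 + O) = 2*O*(22 + O))
E(Y, I) = 6*Y (E(Y, I) = (2*Y)*3 = 6*Y)
k(-57) - E(o(2, 4), -13) = 2*(-57)*(22 - 57) - 6*4 = 2*(-57)*(-35) - 1*24 = 3990 - 24 = 3966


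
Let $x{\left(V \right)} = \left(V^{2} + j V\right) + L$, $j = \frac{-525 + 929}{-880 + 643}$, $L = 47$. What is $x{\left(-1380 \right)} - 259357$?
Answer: $\frac{130147950}{79} \approx 1.6474 \cdot 10^{6}$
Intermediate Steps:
$j = - \frac{404}{237}$ ($j = \frac{404}{-237} = 404 \left(- \frac{1}{237}\right) = - \frac{404}{237} \approx -1.7046$)
$x{\left(V \right)} = 47 + V^{2} - \frac{404 V}{237}$ ($x{\left(V \right)} = \left(V^{2} - \frac{404 V}{237}\right) + 47 = 47 + V^{2} - \frac{404 V}{237}$)
$x{\left(-1380 \right)} - 259357 = \left(47 + \left(-1380\right)^{2} - - \frac{185840}{79}\right) - 259357 = \left(47 + 1904400 + \frac{185840}{79}\right) - 259357 = \frac{150637153}{79} - 259357 = \frac{130147950}{79}$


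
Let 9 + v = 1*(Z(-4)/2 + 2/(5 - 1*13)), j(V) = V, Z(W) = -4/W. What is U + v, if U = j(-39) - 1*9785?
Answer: -39331/4 ≈ -9832.8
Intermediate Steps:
U = -9824 (U = -39 - 1*9785 = -39 - 9785 = -9824)
v = -35/4 (v = -9 + 1*(-4/(-4)/2 + 2/(5 - 1*13)) = -9 + 1*(-4*(-¼)*(½) + 2/(5 - 13)) = -9 + 1*(1*(½) + 2/(-8)) = -9 + 1*(½ + 2*(-⅛)) = -9 + 1*(½ - ¼) = -9 + 1*(¼) = -9 + ¼ = -35/4 ≈ -8.7500)
U + v = -9824 - 35/4 = -39331/4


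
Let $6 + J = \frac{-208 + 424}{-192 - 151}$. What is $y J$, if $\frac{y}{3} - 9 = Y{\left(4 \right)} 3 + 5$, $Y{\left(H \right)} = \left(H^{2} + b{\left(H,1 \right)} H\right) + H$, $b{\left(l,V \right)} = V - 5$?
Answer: $- \frac{177372}{343} \approx -517.12$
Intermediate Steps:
$b{\left(l,V \right)} = -5 + V$
$Y{\left(H \right)} = H^{2} - 3 H$ ($Y{\left(H \right)} = \left(H^{2} + \left(-5 + 1\right) H\right) + H = \left(H^{2} - 4 H\right) + H = H^{2} - 3 H$)
$J = - \frac{2274}{343}$ ($J = -6 + \frac{-208 + 424}{-192 - 151} = -6 + \frac{216}{-343} = -6 + 216 \left(- \frac{1}{343}\right) = -6 - \frac{216}{343} = - \frac{2274}{343} \approx -6.6297$)
$y = 78$ ($y = 27 + 3 \left(4 \left(-3 + 4\right) 3 + 5\right) = 27 + 3 \left(4 \cdot 1 \cdot 3 + 5\right) = 27 + 3 \left(4 \cdot 3 + 5\right) = 27 + 3 \left(12 + 5\right) = 27 + 3 \cdot 17 = 27 + 51 = 78$)
$y J = 78 \left(- \frac{2274}{343}\right) = - \frac{177372}{343}$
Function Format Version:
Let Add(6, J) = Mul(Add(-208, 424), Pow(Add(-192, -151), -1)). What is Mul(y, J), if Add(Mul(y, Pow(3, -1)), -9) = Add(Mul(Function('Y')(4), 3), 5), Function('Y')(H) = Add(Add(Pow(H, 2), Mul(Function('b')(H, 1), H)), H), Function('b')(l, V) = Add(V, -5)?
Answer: Rational(-177372, 343) ≈ -517.12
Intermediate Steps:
Function('b')(l, V) = Add(-5, V)
Function('Y')(H) = Add(Pow(H, 2), Mul(-3, H)) (Function('Y')(H) = Add(Add(Pow(H, 2), Mul(Add(-5, 1), H)), H) = Add(Add(Pow(H, 2), Mul(-4, H)), H) = Add(Pow(H, 2), Mul(-3, H)))
J = Rational(-2274, 343) (J = Add(-6, Mul(Add(-208, 424), Pow(Add(-192, -151), -1))) = Add(-6, Mul(216, Pow(-343, -1))) = Add(-6, Mul(216, Rational(-1, 343))) = Add(-6, Rational(-216, 343)) = Rational(-2274, 343) ≈ -6.6297)
y = 78 (y = Add(27, Mul(3, Add(Mul(Mul(4, Add(-3, 4)), 3), 5))) = Add(27, Mul(3, Add(Mul(Mul(4, 1), 3), 5))) = Add(27, Mul(3, Add(Mul(4, 3), 5))) = Add(27, Mul(3, Add(12, 5))) = Add(27, Mul(3, 17)) = Add(27, 51) = 78)
Mul(y, J) = Mul(78, Rational(-2274, 343)) = Rational(-177372, 343)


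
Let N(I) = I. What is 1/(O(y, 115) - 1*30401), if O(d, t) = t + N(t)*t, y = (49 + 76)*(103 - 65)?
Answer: -1/17061 ≈ -5.8613e-5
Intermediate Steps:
y = 4750 (y = 125*38 = 4750)
O(d, t) = t + t² (O(d, t) = t + t*t = t + t²)
1/(O(y, 115) - 1*30401) = 1/(115*(1 + 115) - 1*30401) = 1/(115*116 - 30401) = 1/(13340 - 30401) = 1/(-17061) = -1/17061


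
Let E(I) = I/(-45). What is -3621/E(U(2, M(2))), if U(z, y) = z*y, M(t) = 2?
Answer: 162945/4 ≈ 40736.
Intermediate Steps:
U(z, y) = y*z
E(I) = -I/45 (E(I) = I*(-1/45) = -I/45)
-3621/E(U(2, M(2))) = -3621/((-2*2/45)) = -3621/((-1/45*4)) = -3621/(-4/45) = -3621*(-45/4) = 162945/4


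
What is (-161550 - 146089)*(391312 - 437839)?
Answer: 14313519753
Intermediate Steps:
(-161550 - 146089)*(391312 - 437839) = -307639*(-46527) = 14313519753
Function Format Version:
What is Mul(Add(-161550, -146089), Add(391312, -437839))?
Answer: 14313519753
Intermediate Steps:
Mul(Add(-161550, -146089), Add(391312, -437839)) = Mul(-307639, -46527) = 14313519753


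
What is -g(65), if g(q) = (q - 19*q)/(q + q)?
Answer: 9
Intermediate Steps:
g(q) = -9 (g(q) = (-18*q)/((2*q)) = (-18*q)*(1/(2*q)) = -9)
-g(65) = -1*(-9) = 9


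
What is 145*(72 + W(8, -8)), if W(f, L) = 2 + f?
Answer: 11890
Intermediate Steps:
145*(72 + W(8, -8)) = 145*(72 + (2 + 8)) = 145*(72 + 10) = 145*82 = 11890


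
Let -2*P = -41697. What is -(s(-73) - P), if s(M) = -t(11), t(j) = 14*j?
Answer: 42005/2 ≈ 21003.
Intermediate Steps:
P = 41697/2 (P = -½*(-41697) = 41697/2 ≈ 20849.)
s(M) = -154 (s(M) = -14*11 = -1*154 = -154)
-(s(-73) - P) = -(-154 - 1*41697/2) = -(-154 - 41697/2) = -1*(-42005/2) = 42005/2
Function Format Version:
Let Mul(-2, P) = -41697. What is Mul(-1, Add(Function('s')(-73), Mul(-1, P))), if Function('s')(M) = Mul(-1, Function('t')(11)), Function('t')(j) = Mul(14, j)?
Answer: Rational(42005, 2) ≈ 21003.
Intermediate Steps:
P = Rational(41697, 2) (P = Mul(Rational(-1, 2), -41697) = Rational(41697, 2) ≈ 20849.)
Function('s')(M) = -154 (Function('s')(M) = Mul(-1, Mul(14, 11)) = Mul(-1, 154) = -154)
Mul(-1, Add(Function('s')(-73), Mul(-1, P))) = Mul(-1, Add(-154, Mul(-1, Rational(41697, 2)))) = Mul(-1, Add(-154, Rational(-41697, 2))) = Mul(-1, Rational(-42005, 2)) = Rational(42005, 2)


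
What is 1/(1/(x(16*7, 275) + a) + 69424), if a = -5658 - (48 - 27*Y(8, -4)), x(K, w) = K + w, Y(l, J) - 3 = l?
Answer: 5022/348647327 ≈ 1.4404e-5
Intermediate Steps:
Y(l, J) = 3 + l
a = -5409 (a = -5658 - (48 - 27*(3 + 8)) = -5658 - (48 - 27*11) = -5658 - (48 - 297) = -5658 - 1*(-249) = -5658 + 249 = -5409)
1/(1/(x(16*7, 275) + a) + 69424) = 1/(1/((16*7 + 275) - 5409) + 69424) = 1/(1/((112 + 275) - 5409) + 69424) = 1/(1/(387 - 5409) + 69424) = 1/(1/(-5022) + 69424) = 1/(-1/5022 + 69424) = 1/(348647327/5022) = 5022/348647327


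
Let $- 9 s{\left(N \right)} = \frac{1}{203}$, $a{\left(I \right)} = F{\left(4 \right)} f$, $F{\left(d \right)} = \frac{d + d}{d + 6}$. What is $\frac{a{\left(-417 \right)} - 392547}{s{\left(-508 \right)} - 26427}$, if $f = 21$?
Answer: $\frac{3585763377}{241410650} \approx 14.853$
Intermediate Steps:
$F{\left(d \right)} = \frac{2 d}{6 + d}$
$a{\left(I \right)} = \frac{84}{5}$ ($a{\left(I \right)} = 2 \cdot 4 \frac{1}{6 + 4} \cdot 21 = 2 \cdot 4 \cdot \frac{1}{10} \cdot 21 = \frac{4}{5} \cdot 21 = \frac{84}{5}$)
$s{\left(N \right)} = - \frac{1}{1827}$ ($s{\left(N \right)} = - \frac{1}{9 \cdot 203} = \left(- \frac{1}{9}\right) \frac{1}{203} = - \frac{1}{1827}$)
$\frac{a{\left(-417 \right)} - 392547}{s{\left(-508 \right)} - 26427} = \frac{\frac{84}{5} - 392547}{- \frac{1}{1827} - 26427} = - \frac{1962651}{5 \left(- \frac{48282130}{1827}\right)} = \left(- \frac{1962651}{5}\right) \left(- \frac{1827}{48282130}\right) = \frac{3585763377}{241410650}$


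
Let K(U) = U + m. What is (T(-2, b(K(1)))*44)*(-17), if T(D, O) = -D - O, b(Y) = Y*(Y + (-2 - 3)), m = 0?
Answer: -4488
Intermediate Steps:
K(U) = U (K(U) = U + 0 = U)
b(Y) = Y*(-5 + Y) (b(Y) = Y*(Y - 5) = Y*(-5 + Y))
(T(-2, b(K(1)))*44)*(-17) = ((-1*(-2) - (-5 + 1))*44)*(-17) = ((2 - (-4))*44)*(-17) = ((2 - 1*(-4))*44)*(-17) = ((2 + 4)*44)*(-17) = (6*44)*(-17) = 264*(-17) = -4488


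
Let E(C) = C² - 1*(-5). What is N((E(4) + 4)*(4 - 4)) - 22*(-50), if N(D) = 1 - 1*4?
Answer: 1097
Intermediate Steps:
E(C) = 5 + C² (E(C) = C² + 5 = 5 + C²)
N(D) = -3 (N(D) = 1 - 4 = -3)
N((E(4) + 4)*(4 - 4)) - 22*(-50) = -3 - 22*(-50) = -3 + 1100 = 1097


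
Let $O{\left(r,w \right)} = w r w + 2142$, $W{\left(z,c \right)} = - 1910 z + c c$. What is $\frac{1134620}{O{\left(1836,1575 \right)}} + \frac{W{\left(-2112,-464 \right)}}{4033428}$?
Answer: $\frac{115222212581774}{109345024059957} \approx 1.0537$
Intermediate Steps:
$W{\left(z,c \right)} = c^{2} - 1910 z$ ($W{\left(z,c \right)} = - 1910 z + c^{2} = c^{2} - 1910 z$)
$O{\left(r,w \right)} = 2142 + r w^{2}$ ($O{\left(r,w \right)} = r w w + 2142 = r w^{2} + 2142 = 2142 + r w^{2}$)
$\frac{1134620}{O{\left(1836,1575 \right)}} + \frac{W{\left(-2112,-464 \right)}}{4033428} = \frac{1134620}{2142 + 1836 \cdot 1575^{2}} + \frac{\left(-464\right)^{2} - -4033920}{4033428} = \frac{1134620}{2142 + 1836 \cdot 2480625} + \left(215296 + 4033920\right) \frac{1}{4033428} = \frac{1134620}{2142 + 4554427500} + 4249216 \cdot \frac{1}{4033428} = \frac{1134620}{4554429642} + \frac{1062304}{1008357} = 1134620 \cdot \frac{1}{4554429642} + \frac{1062304}{1008357} = \frac{567310}{2277214821} + \frac{1062304}{1008357} = \frac{115222212581774}{109345024059957}$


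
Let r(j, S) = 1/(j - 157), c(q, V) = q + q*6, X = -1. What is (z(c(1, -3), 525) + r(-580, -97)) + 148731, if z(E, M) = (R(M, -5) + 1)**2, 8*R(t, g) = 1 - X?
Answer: 1753854361/11792 ≈ 1.4873e+5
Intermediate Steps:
c(q, V) = 7*q (c(q, V) = q + 6*q = 7*q)
R(t, g) = 1/4 (R(t, g) = (1 - 1*(-1))/8 = (1 + 1)/8 = (1/8)*2 = 1/4)
z(E, M) = 25/16 (z(E, M) = (1/4 + 1)**2 = (5/4)**2 = 25/16)
r(j, S) = 1/(-157 + j)
(z(c(1, -3), 525) + r(-580, -97)) + 148731 = (25/16 + 1/(-157 - 580)) + 148731 = (25/16 + 1/(-737)) + 148731 = (25/16 - 1/737) + 148731 = 18409/11792 + 148731 = 1753854361/11792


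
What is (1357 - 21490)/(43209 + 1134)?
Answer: -2237/4927 ≈ -0.45403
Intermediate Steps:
(1357 - 21490)/(43209 + 1134) = -20133/44343 = -20133*1/44343 = -2237/4927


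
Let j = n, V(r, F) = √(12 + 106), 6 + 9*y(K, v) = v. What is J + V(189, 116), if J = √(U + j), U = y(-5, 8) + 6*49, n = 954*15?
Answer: √118 + √131438/3 ≈ 131.71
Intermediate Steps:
y(K, v) = -⅔ + v/9
V(r, F) = √118
n = 14310
j = 14310
U = 2648/9 (U = (-⅔ + (⅑)*8) + 6*49 = (-⅔ + 8/9) + 294 = 2/9 + 294 = 2648/9 ≈ 294.22)
J = √131438/3 (J = √(2648/9 + 14310) = √(131438/9) = √131438/3 ≈ 120.85)
J + V(189, 116) = √131438/3 + √118 = √118 + √131438/3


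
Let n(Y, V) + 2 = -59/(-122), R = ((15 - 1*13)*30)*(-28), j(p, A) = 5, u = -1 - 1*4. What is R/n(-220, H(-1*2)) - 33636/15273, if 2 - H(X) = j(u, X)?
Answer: 208275428/188367 ≈ 1105.7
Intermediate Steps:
u = -5 (u = -1 - 4 = -5)
H(X) = -3 (H(X) = 2 - 1*5 = 2 - 5 = -3)
R = -1680 (R = ((15 - 13)*30)*(-28) = (2*30)*(-28) = 60*(-28) = -1680)
n(Y, V) = -185/122 (n(Y, V) = -2 - 59/(-122) = -2 - 59*(-1/122) = -2 + 59/122 = -185/122)
R/n(-220, H(-1*2)) - 33636/15273 = -1680/(-185/122) - 33636/15273 = -1680*(-122/185) - 33636*1/15273 = 40992/37 - 11212/5091 = 208275428/188367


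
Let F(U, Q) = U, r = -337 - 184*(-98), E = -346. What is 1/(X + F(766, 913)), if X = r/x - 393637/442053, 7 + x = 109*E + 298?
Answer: 16542949419/12649346049668 ≈ 0.0013078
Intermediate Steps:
x = -37423 (x = -7 + (109*(-346) + 298) = -7 + (-37714 + 298) = -7 - 37416 = -37423)
r = 17695 (r = -337 + 18032 = 17695)
X = -22553205286/16542949419 (X = 17695/(-37423) - 393637/442053 = 17695*(-1/37423) - 393637*1/442053 = -17695/37423 - 393637/442053 = -22553205286/16542949419 ≈ -1.3633)
1/(X + F(766, 913)) = 1/(-22553205286/16542949419 + 766) = 1/(12649346049668/16542949419) = 16542949419/12649346049668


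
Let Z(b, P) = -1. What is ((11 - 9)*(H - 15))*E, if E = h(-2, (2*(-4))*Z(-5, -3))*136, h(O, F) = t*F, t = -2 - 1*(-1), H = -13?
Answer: 60928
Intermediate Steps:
t = -1 (t = -2 + 1 = -1)
h(O, F) = -F
E = -1088 (E = -2*(-4)*(-1)*136 = -(-8)*(-1)*136 = -1*8*136 = -8*136 = -1088)
((11 - 9)*(H - 15))*E = ((11 - 9)*(-13 - 15))*(-1088) = (2*(-28))*(-1088) = -56*(-1088) = 60928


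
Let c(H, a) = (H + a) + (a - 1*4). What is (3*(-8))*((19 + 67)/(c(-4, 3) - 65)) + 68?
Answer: 6620/67 ≈ 98.806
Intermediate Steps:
c(H, a) = -4 + H + 2*a (c(H, a) = (H + a) + (a - 4) = (H + a) + (-4 + a) = -4 + H + 2*a)
(3*(-8))*((19 + 67)/(c(-4, 3) - 65)) + 68 = (3*(-8))*((19 + 67)/((-4 - 4 + 2*3) - 65)) + 68 = -2064/((-4 - 4 + 6) - 65) + 68 = -2064/(-2 - 65) + 68 = -2064/(-67) + 68 = -2064*(-1)/67 + 68 = -24*(-86/67) + 68 = 2064/67 + 68 = 6620/67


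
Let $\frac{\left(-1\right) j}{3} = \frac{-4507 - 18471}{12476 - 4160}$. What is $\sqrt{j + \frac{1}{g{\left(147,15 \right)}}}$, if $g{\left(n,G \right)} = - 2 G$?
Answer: $\frac{\sqrt{11013695}}{1155} \approx 2.8733$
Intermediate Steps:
$j = \frac{11489}{1386}$ ($j = - 3 \frac{-4507 - 18471}{12476 - 4160} = - 3 \left(- \frac{22978}{8316}\right) = - 3 \left(\left(-22978\right) \frac{1}{8316}\right) = \left(-3\right) \left(- \frac{11489}{4158}\right) = \frac{11489}{1386} \approx 8.2893$)
$\sqrt{j + \frac{1}{g{\left(147,15 \right)}}} = \sqrt{\frac{11489}{1386} + \frac{1}{\left(-2\right) 15}} = \sqrt{\frac{11489}{1386} + \frac{1}{-30}} = \sqrt{\frac{11489}{1386} - \frac{1}{30}} = \sqrt{\frac{28607}{3465}} = \frac{\sqrt{11013695}}{1155}$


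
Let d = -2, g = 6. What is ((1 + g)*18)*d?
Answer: -252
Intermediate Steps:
((1 + g)*18)*d = ((1 + 6)*18)*(-2) = (7*18)*(-2) = 126*(-2) = -252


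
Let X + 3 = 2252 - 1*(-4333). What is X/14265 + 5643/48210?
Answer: 8840347/15282570 ≈ 0.57846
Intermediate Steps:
X = 6582 (X = -3 + (2252 - 1*(-4333)) = -3 + (2252 + 4333) = -3 + 6585 = 6582)
X/14265 + 5643/48210 = 6582/14265 + 5643/48210 = 6582*(1/14265) + 5643*(1/48210) = 2194/4755 + 1881/16070 = 8840347/15282570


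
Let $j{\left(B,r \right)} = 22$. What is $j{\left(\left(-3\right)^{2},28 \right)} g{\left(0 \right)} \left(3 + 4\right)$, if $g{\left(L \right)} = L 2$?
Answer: $0$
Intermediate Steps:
$g{\left(L \right)} = 2 L$
$j{\left(\left(-3\right)^{2},28 \right)} g{\left(0 \right)} \left(3 + 4\right) = 22 \cdot 2 \cdot 0 \left(3 + 4\right) = 22 \cdot 0 \cdot 7 = 22 \cdot 0 = 0$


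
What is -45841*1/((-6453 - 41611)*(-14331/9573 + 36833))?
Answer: 146278631/5648929524864 ≈ 2.5895e-5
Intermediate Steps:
-45841*1/((-6453 - 41611)*(-14331/9573 + 36833)) = -45841*(-1/(48064*(-14331*1/9573 + 36833))) = -45841*(-1/(48064*(-4777/3191 + 36833))) = -45841/((-48064*117529326/3191)) = -45841/(-5648929524864/3191) = -45841*(-3191/5648929524864) = 146278631/5648929524864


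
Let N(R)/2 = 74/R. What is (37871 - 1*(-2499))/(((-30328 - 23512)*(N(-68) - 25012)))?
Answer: 68629/2289497544 ≈ 2.9976e-5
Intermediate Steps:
N(R) = 148/R (N(R) = 2*(74/R) = 148/R)
(37871 - 1*(-2499))/(((-30328 - 23512)*(N(-68) - 25012))) = (37871 - 1*(-2499))/(((-30328 - 23512)*(148/(-68) - 25012))) = (37871 + 2499)/((-53840*(148*(-1/68) - 25012))) = 40370/((-53840*(-37/17 - 25012))) = 40370/((-53840*(-425241/17))) = 40370/(22894975440/17) = 40370*(17/22894975440) = 68629/2289497544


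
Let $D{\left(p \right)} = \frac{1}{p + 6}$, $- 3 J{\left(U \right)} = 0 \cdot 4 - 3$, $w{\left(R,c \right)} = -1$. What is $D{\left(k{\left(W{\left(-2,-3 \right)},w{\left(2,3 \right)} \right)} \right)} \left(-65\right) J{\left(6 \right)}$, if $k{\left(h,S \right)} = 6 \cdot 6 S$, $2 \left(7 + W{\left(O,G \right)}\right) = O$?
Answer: $\frac{13}{6} \approx 2.1667$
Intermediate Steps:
$W{\left(O,G \right)} = -7 + \frac{O}{2}$
$J{\left(U \right)} = 1$ ($J{\left(U \right)} = - \frac{0 \cdot 4 - 3}{3} = - \frac{0 - 3}{3} = \left(- \frac{1}{3}\right) \left(-3\right) = 1$)
$k{\left(h,S \right)} = 36 S$
$D{\left(p \right)} = \frac{1}{6 + p}$
$D{\left(k{\left(W{\left(-2,-3 \right)},w{\left(2,3 \right)} \right)} \right)} \left(-65\right) J{\left(6 \right)} = \frac{1}{6 + 36 \left(-1\right)} \left(-65\right) 1 = \frac{1}{6 - 36} \left(-65\right) 1 = \frac{1}{-30} \left(-65\right) 1 = \left(- \frac{1}{30}\right) \left(-65\right) 1 = \frac{13}{6} \cdot 1 = \frac{13}{6}$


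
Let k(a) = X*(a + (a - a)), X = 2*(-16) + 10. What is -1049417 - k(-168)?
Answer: -1053113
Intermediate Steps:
X = -22 (X = -32 + 10 = -22)
k(a) = -22*a (k(a) = -22*(a + (a - a)) = -22*(a + 0) = -22*a)
-1049417 - k(-168) = -1049417 - (-22)*(-168) = -1049417 - 1*3696 = -1049417 - 3696 = -1053113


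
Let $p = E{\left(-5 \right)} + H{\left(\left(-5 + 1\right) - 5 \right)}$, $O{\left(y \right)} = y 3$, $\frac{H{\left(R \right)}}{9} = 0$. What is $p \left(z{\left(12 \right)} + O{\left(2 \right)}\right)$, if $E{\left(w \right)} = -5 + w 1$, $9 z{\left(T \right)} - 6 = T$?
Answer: $-80$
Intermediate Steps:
$z{\left(T \right)} = \frac{2}{3} + \frac{T}{9}$
$E{\left(w \right)} = -5 + w$
$H{\left(R \right)} = 0$ ($H{\left(R \right)} = 9 \cdot 0 = 0$)
$O{\left(y \right)} = 3 y$
$p = -10$ ($p = \left(-5 - 5\right) + 0 = -10 + 0 = -10$)
$p \left(z{\left(12 \right)} + O{\left(2 \right)}\right) = - 10 \left(\left(\frac{2}{3} + \frac{1}{9} \cdot 12\right) + 3 \cdot 2\right) = - 10 \left(\left(\frac{2}{3} + \frac{4}{3}\right) + 6\right) = - 10 \left(2 + 6\right) = \left(-10\right) 8 = -80$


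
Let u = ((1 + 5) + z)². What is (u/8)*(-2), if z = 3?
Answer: -81/4 ≈ -20.250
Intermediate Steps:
u = 81 (u = ((1 + 5) + 3)² = (6 + 3)² = 9² = 81)
(u/8)*(-2) = (81/8)*(-2) = -81/4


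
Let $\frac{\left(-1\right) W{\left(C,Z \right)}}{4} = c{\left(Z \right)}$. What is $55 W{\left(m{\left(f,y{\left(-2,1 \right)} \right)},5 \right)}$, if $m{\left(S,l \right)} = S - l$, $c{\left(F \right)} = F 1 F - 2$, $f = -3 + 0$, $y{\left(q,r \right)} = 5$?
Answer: $-5060$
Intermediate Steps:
$f = -3$
$c{\left(F \right)} = -2 + F^{2}$ ($c{\left(F \right)} = F F - 2 = F^{2} - 2 = -2 + F^{2}$)
$W{\left(C,Z \right)} = 8 - 4 Z^{2}$ ($W{\left(C,Z \right)} = - 4 \left(-2 + Z^{2}\right) = 8 - 4 Z^{2}$)
$55 W{\left(m{\left(f,y{\left(-2,1 \right)} \right)},5 \right)} = 55 \left(8 - 4 \cdot 5^{2}\right) = 55 \left(8 - 100\right) = 55 \left(-92\right) = -5060$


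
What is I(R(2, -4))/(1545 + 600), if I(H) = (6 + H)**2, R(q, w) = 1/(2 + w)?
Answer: 11/780 ≈ 0.014103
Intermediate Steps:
I(R(2, -4))/(1545 + 600) = (6 + 1/(2 - 4))**2/(1545 + 600) = (6 + 1/(-2))**2/2145 = (6 - 1/2)**2*(1/2145) = (11/2)**2*(1/2145) = (121/4)*(1/2145) = 11/780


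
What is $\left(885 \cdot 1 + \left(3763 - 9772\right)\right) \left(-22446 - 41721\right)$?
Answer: $328791708$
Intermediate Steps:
$\left(885 \cdot 1 + \left(3763 - 9772\right)\right) \left(-22446 - 41721\right) = \left(885 + \left(3763 - 9772\right)\right) \left(-64167\right) = \left(885 - 6009\right) \left(-64167\right) = \left(-5124\right) \left(-64167\right) = 328791708$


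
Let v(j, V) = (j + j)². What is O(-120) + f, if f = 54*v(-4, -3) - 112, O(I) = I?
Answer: 3224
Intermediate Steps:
v(j, V) = 4*j² (v(j, V) = (2*j)² = 4*j²)
f = 3344 (f = 54*(4*(-4)²) - 112 = 54*(4*16) - 112 = 54*64 - 112 = 3456 - 112 = 3344)
O(-120) + f = -120 + 3344 = 3224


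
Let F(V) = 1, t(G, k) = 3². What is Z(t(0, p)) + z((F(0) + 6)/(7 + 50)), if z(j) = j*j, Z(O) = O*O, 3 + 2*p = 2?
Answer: 263218/3249 ≈ 81.015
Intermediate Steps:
p = -½ (p = -3/2 + (½)*2 = -3/2 + 1 = -½ ≈ -0.50000)
t(G, k) = 9
Z(O) = O²
z(j) = j²
Z(t(0, p)) + z((F(0) + 6)/(7 + 50)) = 9² + ((1 + 6)/(7 + 50))² = 81 + (7/57)² = 81 + 49/3249 = 263218/3249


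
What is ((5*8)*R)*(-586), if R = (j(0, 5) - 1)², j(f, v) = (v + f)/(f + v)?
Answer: 0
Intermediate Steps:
j(f, v) = 1 (j(f, v) = (f + v)/(f + v) = 1)
R = 0 (R = (1 - 1)² = 0² = 0)
((5*8)*R)*(-586) = ((5*8)*0)*(-586) = (40*0)*(-586) = 0*(-586) = 0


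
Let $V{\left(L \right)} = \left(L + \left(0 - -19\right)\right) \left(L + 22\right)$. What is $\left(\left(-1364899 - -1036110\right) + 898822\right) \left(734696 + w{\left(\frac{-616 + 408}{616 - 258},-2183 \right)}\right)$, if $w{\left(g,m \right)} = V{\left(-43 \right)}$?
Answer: $419088261600$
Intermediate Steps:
$V{\left(L \right)} = \left(19 + L\right) \left(22 + L\right)$ ($V{\left(L \right)} = \left(L + \left(0 + 19\right)\right) \left(22 + L\right) = \left(L + 19\right) \left(22 + L\right) = \left(19 + L\right) \left(22 + L\right)$)
$w{\left(g,m \right)} = 504$ ($w{\left(g,m \right)} = 418 + \left(-43\right)^{2} + 41 \left(-43\right) = 418 + 1849 - 1763 = 504$)
$\left(\left(-1364899 - -1036110\right) + 898822\right) \left(734696 + w{\left(\frac{-616 + 408}{616 - 258},-2183 \right)}\right) = \left(\left(-1364899 - -1036110\right) + 898822\right) \left(734696 + 504\right) = \left(\left(-1364899 + 1036110\right) + 898822\right) 735200 = \left(-328789 + 898822\right) 735200 = 570033 \cdot 735200 = 419088261600$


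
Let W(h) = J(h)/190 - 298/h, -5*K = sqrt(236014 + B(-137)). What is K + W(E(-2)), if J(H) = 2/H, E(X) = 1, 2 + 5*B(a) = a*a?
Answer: -28309/95 - sqrt(5994185)/25 ≈ -395.92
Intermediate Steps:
B(a) = -2/5 + a**2/5 (B(a) = -2/5 + (a*a)/5 = -2/5 + a**2/5)
K = -sqrt(5994185)/25 (K = -sqrt(236014 + (-2/5 + (1/5)*(-137)**2))/5 = -sqrt(236014 + (-2/5 + (1/5)*18769))/5 = -sqrt(236014 + (-2/5 + 18769/5))/5 = -sqrt(236014 + 18767/5)/5 = -sqrt(5994185)/25 ≈ -97.932)
W(h) = -28309/(95*h) (W(h) = (2/h)/190 - 298/h = (2/h)*(1/190) - 298/h = 1/(95*h) - 298/h = -28309/(95*h))
K + W(E(-2)) = -sqrt(5994185)/25 - 28309/95/1 = -sqrt(5994185)/25 - 28309/95*1 = -sqrt(5994185)/25 - 28309/95 = -28309/95 - sqrt(5994185)/25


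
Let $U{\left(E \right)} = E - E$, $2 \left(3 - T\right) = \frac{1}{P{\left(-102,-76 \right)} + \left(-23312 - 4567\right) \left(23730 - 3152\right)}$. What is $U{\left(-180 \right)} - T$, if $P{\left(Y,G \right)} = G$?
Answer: $- \frac{3442164829}{1147388276} \approx -3.0$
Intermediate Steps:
$T = \frac{3442164829}{1147388276}$ ($T = 3 - \frac{1}{2 \left(-76 + \left(-23312 - 4567\right) \left(23730 - 3152\right)\right)} = 3 - \frac{1}{2 \left(-76 - 27879 \left(23730 - 3152\right)\right)} = 3 - \frac{1}{2 \left(-76 - 573694062\right)} = 3 - \frac{1}{2 \left(-573694138\right)} = 3 - - \frac{1}{1147388276} = 3 + \frac{1}{1147388276} = \frac{3442164829}{1147388276} \approx 3.0$)
$U{\left(E \right)} = 0$
$U{\left(-180 \right)} - T = 0 - \frac{3442164829}{1147388276} = - \frac{3442164829}{1147388276}$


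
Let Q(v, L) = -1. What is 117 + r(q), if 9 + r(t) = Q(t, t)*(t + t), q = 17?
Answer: 74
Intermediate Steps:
r(t) = -9 - 2*t (r(t) = -9 - (t + t) = -9 - 2*t)
117 + r(q) = 117 + (-9 - 2*17) = 117 + (-9 - 34) = 117 - 43 = 74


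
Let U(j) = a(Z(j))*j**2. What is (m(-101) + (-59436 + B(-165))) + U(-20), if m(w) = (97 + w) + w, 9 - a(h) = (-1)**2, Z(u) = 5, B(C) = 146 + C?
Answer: -56360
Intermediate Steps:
a(h) = 8 (a(h) = 9 - 1*(-1)**2 = 9 - 1*1 = 9 - 1 = 8)
m(w) = 97 + 2*w
U(j) = 8*j**2
(m(-101) + (-59436 + B(-165))) + U(-20) = ((97 + 2*(-101)) + (-59436 + (146 - 165))) + 8*(-20)**2 = ((97 - 202) + (-59436 - 19)) + 8*400 = (-105 - 59455) + 3200 = -59560 + 3200 = -56360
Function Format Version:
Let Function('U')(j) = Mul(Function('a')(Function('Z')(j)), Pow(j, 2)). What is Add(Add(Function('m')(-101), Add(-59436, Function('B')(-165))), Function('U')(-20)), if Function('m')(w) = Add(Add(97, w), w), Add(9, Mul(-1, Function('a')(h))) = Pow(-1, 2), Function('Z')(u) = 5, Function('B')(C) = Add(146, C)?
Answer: -56360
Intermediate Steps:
Function('a')(h) = 8 (Function('a')(h) = Add(9, Mul(-1, Pow(-1, 2))) = Add(9, Mul(-1, 1)) = Add(9, -1) = 8)
Function('m')(w) = Add(97, Mul(2, w))
Function('U')(j) = Mul(8, Pow(j, 2))
Add(Add(Function('m')(-101), Add(-59436, Function('B')(-165))), Function('U')(-20)) = Add(Add(Add(97, Mul(2, -101)), Add(-59436, Add(146, -165))), Mul(8, Pow(-20, 2))) = Add(Add(Add(97, -202), Add(-59436, -19)), Mul(8, 400)) = Add(Add(-105, -59455), 3200) = Add(-59560, 3200) = -56360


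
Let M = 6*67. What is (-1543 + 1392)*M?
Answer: -60702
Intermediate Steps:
M = 402
(-1543 + 1392)*M = (-1543 + 1392)*402 = -151*402 = -60702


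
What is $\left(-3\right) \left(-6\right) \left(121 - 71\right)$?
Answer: $900$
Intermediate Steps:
$\left(-3\right) \left(-6\right) \left(121 - 71\right) = 18 \cdot 50 = 900$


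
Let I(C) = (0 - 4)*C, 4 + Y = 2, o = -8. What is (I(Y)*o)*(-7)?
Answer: 448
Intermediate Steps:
Y = -2 (Y = -4 + 2 = -2)
I(C) = -4*C
(I(Y)*o)*(-7) = (-4*(-2)*(-8))*(-7) = (8*(-8))*(-7) = -64*(-7) = 448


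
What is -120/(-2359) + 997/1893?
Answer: 2579083/4465587 ≈ 0.57755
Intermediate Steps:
-120/(-2359) + 997/1893 = -120*(-1/2359) + 997*(1/1893) = 120/2359 + 997/1893 = 2579083/4465587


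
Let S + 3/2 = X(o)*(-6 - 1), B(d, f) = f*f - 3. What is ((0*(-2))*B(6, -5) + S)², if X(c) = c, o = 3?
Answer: 2025/4 ≈ 506.25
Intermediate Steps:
B(d, f) = -3 + f² (B(d, f) = f² - 3 = -3 + f²)
S = -45/2 (S = -3/2 + 3*(-6 - 1) = -3/2 + 3*(-7) = -3/2 - 21 = -45/2 ≈ -22.500)
((0*(-2))*B(6, -5) + S)² = ((0*(-2))*(-3 + (-5)²) - 45/2)² = (0*(-3 + 25) - 45/2)² = (0*22 - 45/2)² = (0 - 45/2)² = (-45/2)² = 2025/4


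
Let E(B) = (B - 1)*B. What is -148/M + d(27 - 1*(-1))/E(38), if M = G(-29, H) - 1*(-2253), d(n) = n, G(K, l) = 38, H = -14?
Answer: -71970/1610573 ≈ -0.044686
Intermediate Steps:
E(B) = B*(-1 + B) (E(B) = (-1 + B)*B = B*(-1 + B))
M = 2291 (M = 38 - 1*(-2253) = 38 + 2253 = 2291)
-148/M + d(27 - 1*(-1))/E(38) = -148/2291 + (27 - 1*(-1))/((38*(-1 + 38))) = -148*1/2291 + (27 + 1)/((38*37)) = -148/2291 + 28/1406 = -148/2291 + 28*(1/1406) = -148/2291 + 14/703 = -71970/1610573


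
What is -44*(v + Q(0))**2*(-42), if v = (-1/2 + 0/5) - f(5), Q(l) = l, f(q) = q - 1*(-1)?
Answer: 78078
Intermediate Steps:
f(q) = 1 + q (f(q) = q + 1 = 1 + q)
v = -13/2 (v = (-1/2 + 0/5) - (1 + 5) = (-1*1/2 + 0*(1/5)) - 1*6 = (-1/2 + 0) - 6 = -1/2 - 6 = -13/2 ≈ -6.5000)
-44*(v + Q(0))**2*(-42) = -44*(-13/2 + 0)**2*(-42) = -44*(-13/2)**2*(-42) = -44*169/4*(-42) = -1859*(-42) = 78078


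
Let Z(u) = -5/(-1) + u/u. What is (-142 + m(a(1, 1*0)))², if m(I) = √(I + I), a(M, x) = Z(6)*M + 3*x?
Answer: 20176 - 568*√3 ≈ 19192.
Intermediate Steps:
Z(u) = 6 (Z(u) = -5*(-1) + 1 = 5 + 1 = 6)
a(M, x) = 3*x + 6*M (a(M, x) = 6*M + 3*x = 3*x + 6*M)
m(I) = √2*√I (m(I) = √(2*I) = √2*√I)
(-142 + m(a(1, 1*0)))² = (-142 + √2*√(3*(1*0) + 6*1))² = (-142 + √2*√(3*0 + 6))² = (-142 + √2*√(0 + 6))² = (-142 + √2*√6)² = (-142 + 2*√3)²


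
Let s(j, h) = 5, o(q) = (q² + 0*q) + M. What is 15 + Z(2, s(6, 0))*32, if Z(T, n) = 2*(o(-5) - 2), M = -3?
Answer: 1295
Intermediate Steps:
o(q) = -3 + q² (o(q) = (q² + 0*q) - 3 = (q² + 0) - 3 = q² - 3 = -3 + q²)
Z(T, n) = 40 (Z(T, n) = 2*((-3 + (-5)²) - 2) = 2*((-3 + 25) - 2) = 2*(22 - 2) = 2*20 = 40)
15 + Z(2, s(6, 0))*32 = 15 + 40*32 = 15 + 1280 = 1295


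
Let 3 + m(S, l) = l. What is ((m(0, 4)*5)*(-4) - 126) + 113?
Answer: -33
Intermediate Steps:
m(S, l) = -3 + l
((m(0, 4)*5)*(-4) - 126) + 113 = (((-3 + 4)*5)*(-4) - 126) + 113 = ((1*5)*(-4) - 126) + 113 = (5*(-4) - 126) + 113 = (-20 - 126) + 113 = -146 + 113 = -33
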